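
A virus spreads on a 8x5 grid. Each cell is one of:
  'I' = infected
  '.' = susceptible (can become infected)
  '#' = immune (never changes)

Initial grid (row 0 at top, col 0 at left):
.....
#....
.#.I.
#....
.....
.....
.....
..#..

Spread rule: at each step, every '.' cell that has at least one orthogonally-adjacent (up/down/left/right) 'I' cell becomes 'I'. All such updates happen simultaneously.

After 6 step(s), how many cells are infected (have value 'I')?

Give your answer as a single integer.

Answer: 32

Derivation:
Step 0 (initial): 1 infected
Step 1: +4 new -> 5 infected
Step 2: +6 new -> 11 infected
Step 3: +7 new -> 18 infected
Step 4: +5 new -> 23 infected
Step 5: +6 new -> 29 infected
Step 6: +3 new -> 32 infected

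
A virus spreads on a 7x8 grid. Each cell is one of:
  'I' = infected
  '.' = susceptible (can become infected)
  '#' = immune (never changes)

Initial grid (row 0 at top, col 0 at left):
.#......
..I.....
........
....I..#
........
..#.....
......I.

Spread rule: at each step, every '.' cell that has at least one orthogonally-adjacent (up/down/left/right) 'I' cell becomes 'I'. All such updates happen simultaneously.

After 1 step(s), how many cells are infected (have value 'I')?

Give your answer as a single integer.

Step 0 (initial): 3 infected
Step 1: +11 new -> 14 infected

Answer: 14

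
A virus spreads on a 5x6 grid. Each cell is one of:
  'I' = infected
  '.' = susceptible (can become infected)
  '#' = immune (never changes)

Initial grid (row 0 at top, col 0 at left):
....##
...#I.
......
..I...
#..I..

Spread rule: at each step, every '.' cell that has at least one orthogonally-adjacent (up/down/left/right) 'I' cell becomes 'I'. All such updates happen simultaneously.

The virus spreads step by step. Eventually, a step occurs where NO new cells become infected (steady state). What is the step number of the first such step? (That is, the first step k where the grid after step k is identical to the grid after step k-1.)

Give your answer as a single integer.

Step 0 (initial): 3 infected
Step 1: +7 new -> 10 infected
Step 2: +8 new -> 18 infected
Step 3: +4 new -> 22 infected
Step 4: +3 new -> 25 infected
Step 5: +1 new -> 26 infected
Step 6: +0 new -> 26 infected

Answer: 6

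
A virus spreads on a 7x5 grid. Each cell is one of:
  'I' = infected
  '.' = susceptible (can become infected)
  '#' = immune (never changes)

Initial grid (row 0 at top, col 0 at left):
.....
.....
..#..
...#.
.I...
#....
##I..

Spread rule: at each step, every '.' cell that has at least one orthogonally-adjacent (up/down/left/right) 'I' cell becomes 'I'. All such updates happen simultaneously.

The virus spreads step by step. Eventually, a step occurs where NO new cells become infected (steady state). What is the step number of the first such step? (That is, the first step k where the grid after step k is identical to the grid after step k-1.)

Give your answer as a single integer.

Step 0 (initial): 2 infected
Step 1: +6 new -> 8 infected
Step 2: +6 new -> 14 infected
Step 3: +4 new -> 18 infected
Step 4: +4 new -> 22 infected
Step 5: +4 new -> 26 infected
Step 6: +3 new -> 29 infected
Step 7: +1 new -> 30 infected
Step 8: +0 new -> 30 infected

Answer: 8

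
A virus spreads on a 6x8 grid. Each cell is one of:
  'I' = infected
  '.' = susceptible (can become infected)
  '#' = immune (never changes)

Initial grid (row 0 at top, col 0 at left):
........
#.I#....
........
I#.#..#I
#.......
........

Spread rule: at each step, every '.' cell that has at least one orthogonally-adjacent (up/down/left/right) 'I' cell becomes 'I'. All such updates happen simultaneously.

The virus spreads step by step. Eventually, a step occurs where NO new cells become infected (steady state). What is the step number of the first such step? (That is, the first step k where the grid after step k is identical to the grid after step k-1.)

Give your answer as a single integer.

Step 0 (initial): 3 infected
Step 1: +6 new -> 9 infected
Step 2: +9 new -> 18 infected
Step 3: +9 new -> 27 infected
Step 4: +11 new -> 38 infected
Step 5: +3 new -> 41 infected
Step 6: +1 new -> 42 infected
Step 7: +0 new -> 42 infected

Answer: 7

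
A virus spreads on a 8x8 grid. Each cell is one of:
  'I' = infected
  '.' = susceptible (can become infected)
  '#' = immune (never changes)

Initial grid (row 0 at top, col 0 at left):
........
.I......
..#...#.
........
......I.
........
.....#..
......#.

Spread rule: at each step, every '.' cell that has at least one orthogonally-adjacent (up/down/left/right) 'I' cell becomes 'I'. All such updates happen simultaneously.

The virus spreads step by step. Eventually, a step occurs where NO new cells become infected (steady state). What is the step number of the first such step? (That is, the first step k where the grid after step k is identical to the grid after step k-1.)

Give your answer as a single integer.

Answer: 8

Derivation:
Step 0 (initial): 2 infected
Step 1: +8 new -> 10 infected
Step 2: +11 new -> 21 infected
Step 3: +12 new -> 33 infected
Step 4: +11 new -> 44 infected
Step 5: +8 new -> 52 infected
Step 6: +6 new -> 58 infected
Step 7: +2 new -> 60 infected
Step 8: +0 new -> 60 infected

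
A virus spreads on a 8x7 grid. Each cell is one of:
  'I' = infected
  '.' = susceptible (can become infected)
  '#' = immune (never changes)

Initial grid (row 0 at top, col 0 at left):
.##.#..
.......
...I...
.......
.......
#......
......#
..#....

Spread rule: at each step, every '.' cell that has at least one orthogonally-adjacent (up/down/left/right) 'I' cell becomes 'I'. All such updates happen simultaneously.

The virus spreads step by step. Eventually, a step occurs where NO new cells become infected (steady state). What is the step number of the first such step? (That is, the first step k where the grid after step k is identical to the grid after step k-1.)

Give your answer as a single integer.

Answer: 9

Derivation:
Step 0 (initial): 1 infected
Step 1: +4 new -> 5 infected
Step 2: +8 new -> 13 infected
Step 3: +9 new -> 22 infected
Step 4: +10 new -> 32 infected
Step 5: +9 new -> 41 infected
Step 6: +4 new -> 45 infected
Step 7: +3 new -> 48 infected
Step 8: +2 new -> 50 infected
Step 9: +0 new -> 50 infected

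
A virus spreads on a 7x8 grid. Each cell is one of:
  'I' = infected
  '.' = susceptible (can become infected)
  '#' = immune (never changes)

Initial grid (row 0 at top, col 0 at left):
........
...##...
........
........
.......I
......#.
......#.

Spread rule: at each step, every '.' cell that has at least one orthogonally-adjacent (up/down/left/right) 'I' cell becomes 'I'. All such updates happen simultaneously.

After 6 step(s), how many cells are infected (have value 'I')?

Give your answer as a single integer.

Step 0 (initial): 1 infected
Step 1: +3 new -> 4 infected
Step 2: +4 new -> 8 infected
Step 3: +5 new -> 13 infected
Step 4: +7 new -> 20 infected
Step 5: +7 new -> 27 infected
Step 6: +6 new -> 33 infected

Answer: 33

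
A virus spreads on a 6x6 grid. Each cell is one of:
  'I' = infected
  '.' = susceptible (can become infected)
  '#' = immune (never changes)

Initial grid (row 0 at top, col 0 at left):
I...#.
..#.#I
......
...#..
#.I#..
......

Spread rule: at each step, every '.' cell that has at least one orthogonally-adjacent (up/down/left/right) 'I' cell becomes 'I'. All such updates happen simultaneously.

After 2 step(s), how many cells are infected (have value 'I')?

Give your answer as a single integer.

Step 0 (initial): 3 infected
Step 1: +7 new -> 10 infected
Step 2: +9 new -> 19 infected

Answer: 19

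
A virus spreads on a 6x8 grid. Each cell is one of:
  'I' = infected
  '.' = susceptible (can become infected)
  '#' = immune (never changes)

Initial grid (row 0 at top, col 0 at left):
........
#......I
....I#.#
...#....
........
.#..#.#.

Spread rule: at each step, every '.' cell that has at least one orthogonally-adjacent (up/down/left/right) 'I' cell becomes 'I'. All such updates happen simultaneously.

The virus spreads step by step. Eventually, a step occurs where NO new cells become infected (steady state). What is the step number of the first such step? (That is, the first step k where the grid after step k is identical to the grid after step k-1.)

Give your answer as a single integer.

Answer: 8

Derivation:
Step 0 (initial): 2 infected
Step 1: +5 new -> 7 infected
Step 2: +8 new -> 15 infected
Step 3: +8 new -> 23 infected
Step 4: +9 new -> 32 infected
Step 5: +5 new -> 37 infected
Step 6: +3 new -> 40 infected
Step 7: +1 new -> 41 infected
Step 8: +0 new -> 41 infected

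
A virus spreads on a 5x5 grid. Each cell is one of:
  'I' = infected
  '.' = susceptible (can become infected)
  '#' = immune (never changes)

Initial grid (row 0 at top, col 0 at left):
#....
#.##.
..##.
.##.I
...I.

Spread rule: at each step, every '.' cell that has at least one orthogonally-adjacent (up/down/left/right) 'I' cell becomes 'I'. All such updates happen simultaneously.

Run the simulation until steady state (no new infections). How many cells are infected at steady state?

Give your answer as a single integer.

Step 0 (initial): 2 infected
Step 1: +4 new -> 6 infected
Step 2: +2 new -> 8 infected
Step 3: +2 new -> 10 infected
Step 4: +2 new -> 12 infected
Step 5: +2 new -> 14 infected
Step 6: +2 new -> 16 infected
Step 7: +1 new -> 17 infected
Step 8: +0 new -> 17 infected

Answer: 17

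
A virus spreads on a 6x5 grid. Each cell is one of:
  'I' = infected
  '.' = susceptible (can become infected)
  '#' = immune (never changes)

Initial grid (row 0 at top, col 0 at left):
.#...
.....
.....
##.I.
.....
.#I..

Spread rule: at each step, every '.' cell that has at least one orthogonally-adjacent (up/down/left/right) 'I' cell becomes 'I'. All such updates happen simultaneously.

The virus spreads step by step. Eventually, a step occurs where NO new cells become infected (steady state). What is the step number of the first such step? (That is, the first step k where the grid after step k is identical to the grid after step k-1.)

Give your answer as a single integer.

Answer: 7

Derivation:
Step 0 (initial): 2 infected
Step 1: +6 new -> 8 infected
Step 2: +6 new -> 14 infected
Step 3: +5 new -> 19 infected
Step 4: +5 new -> 24 infected
Step 5: +1 new -> 25 infected
Step 6: +1 new -> 26 infected
Step 7: +0 new -> 26 infected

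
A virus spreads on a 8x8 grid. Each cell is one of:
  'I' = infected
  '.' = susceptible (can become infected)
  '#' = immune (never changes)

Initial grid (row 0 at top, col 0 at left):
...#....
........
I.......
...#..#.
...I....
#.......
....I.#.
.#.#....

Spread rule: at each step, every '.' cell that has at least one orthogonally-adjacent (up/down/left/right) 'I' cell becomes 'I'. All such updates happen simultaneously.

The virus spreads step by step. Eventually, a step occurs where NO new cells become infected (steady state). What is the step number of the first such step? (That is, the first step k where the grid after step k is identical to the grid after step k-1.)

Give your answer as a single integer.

Answer: 9

Derivation:
Step 0 (initial): 3 infected
Step 1: +10 new -> 13 infected
Step 2: +13 new -> 26 infected
Step 3: +11 new -> 37 infected
Step 4: +8 new -> 45 infected
Step 5: +6 new -> 51 infected
Step 6: +3 new -> 54 infected
Step 7: +2 new -> 56 infected
Step 8: +1 new -> 57 infected
Step 9: +0 new -> 57 infected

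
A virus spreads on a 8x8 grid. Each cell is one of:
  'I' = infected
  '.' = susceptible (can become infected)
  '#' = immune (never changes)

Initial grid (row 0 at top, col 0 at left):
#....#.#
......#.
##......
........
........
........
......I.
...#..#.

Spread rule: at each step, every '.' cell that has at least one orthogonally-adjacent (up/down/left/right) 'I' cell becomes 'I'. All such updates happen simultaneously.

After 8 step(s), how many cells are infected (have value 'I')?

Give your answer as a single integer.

Step 0 (initial): 1 infected
Step 1: +3 new -> 4 infected
Step 2: +6 new -> 10 infected
Step 3: +6 new -> 16 infected
Step 4: +6 new -> 22 infected
Step 5: +7 new -> 29 infected
Step 6: +8 new -> 37 infected
Step 7: +6 new -> 43 infected
Step 8: +5 new -> 48 infected

Answer: 48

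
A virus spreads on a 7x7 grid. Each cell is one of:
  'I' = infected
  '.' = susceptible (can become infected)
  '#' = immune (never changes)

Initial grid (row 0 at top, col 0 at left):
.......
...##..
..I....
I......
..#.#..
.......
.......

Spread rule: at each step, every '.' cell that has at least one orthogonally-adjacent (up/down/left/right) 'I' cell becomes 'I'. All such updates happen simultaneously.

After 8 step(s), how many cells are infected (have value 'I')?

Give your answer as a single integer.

Answer: 45

Derivation:
Step 0 (initial): 2 infected
Step 1: +7 new -> 9 infected
Step 2: +7 new -> 16 infected
Step 3: +8 new -> 24 infected
Step 4: +7 new -> 31 infected
Step 5: +7 new -> 38 infected
Step 6: +4 new -> 42 infected
Step 7: +2 new -> 44 infected
Step 8: +1 new -> 45 infected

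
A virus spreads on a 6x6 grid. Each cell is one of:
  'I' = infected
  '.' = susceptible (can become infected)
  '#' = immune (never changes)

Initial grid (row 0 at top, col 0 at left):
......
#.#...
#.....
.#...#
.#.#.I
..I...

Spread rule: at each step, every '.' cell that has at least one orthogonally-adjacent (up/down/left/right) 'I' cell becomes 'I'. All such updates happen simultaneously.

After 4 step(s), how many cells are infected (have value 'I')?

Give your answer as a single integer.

Answer: 20

Derivation:
Step 0 (initial): 2 infected
Step 1: +5 new -> 7 infected
Step 2: +4 new -> 11 infected
Step 3: +4 new -> 15 infected
Step 4: +5 new -> 20 infected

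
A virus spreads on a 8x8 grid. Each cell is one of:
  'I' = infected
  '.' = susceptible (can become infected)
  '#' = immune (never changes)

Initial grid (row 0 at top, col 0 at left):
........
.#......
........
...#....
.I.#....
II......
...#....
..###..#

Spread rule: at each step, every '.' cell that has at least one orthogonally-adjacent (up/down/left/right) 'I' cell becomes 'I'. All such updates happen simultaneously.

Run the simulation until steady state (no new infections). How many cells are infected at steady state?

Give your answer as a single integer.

Answer: 56

Derivation:
Step 0 (initial): 3 infected
Step 1: +6 new -> 9 infected
Step 2: +7 new -> 16 infected
Step 3: +3 new -> 19 infected
Step 4: +6 new -> 25 infected
Step 5: +8 new -> 33 infected
Step 6: +9 new -> 42 infected
Step 7: +7 new -> 49 infected
Step 8: +4 new -> 53 infected
Step 9: +2 new -> 55 infected
Step 10: +1 new -> 56 infected
Step 11: +0 new -> 56 infected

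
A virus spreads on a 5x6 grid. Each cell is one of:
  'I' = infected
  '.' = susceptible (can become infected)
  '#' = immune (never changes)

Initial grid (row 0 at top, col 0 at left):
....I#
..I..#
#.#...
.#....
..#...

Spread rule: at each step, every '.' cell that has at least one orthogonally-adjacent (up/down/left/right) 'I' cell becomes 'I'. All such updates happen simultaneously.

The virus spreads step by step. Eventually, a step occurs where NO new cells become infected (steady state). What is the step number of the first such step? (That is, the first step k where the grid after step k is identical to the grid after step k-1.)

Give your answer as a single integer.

Answer: 6

Derivation:
Step 0 (initial): 2 infected
Step 1: +5 new -> 7 infected
Step 2: +5 new -> 12 infected
Step 3: +4 new -> 16 infected
Step 4: +4 new -> 20 infected
Step 5: +1 new -> 21 infected
Step 6: +0 new -> 21 infected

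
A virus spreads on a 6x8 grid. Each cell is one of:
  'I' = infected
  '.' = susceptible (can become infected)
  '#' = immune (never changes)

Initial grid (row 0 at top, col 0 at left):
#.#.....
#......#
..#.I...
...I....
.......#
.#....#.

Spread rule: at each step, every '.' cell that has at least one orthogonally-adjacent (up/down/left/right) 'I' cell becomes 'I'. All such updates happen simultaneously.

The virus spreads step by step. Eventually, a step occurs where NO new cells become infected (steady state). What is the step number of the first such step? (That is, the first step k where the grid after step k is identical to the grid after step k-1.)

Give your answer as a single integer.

Step 0 (initial): 2 infected
Step 1: +6 new -> 8 infected
Step 2: +9 new -> 17 infected
Step 3: +12 new -> 29 infected
Step 4: +7 new -> 36 infected
Step 5: +3 new -> 39 infected
Step 6: +0 new -> 39 infected

Answer: 6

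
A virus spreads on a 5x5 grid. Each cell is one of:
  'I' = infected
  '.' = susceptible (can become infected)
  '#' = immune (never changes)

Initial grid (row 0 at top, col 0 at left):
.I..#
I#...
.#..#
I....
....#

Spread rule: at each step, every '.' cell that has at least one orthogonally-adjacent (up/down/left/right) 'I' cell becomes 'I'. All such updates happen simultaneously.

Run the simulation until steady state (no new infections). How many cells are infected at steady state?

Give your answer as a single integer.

Answer: 20

Derivation:
Step 0 (initial): 3 infected
Step 1: +5 new -> 8 infected
Step 2: +4 new -> 12 infected
Step 3: +4 new -> 16 infected
Step 4: +4 new -> 20 infected
Step 5: +0 new -> 20 infected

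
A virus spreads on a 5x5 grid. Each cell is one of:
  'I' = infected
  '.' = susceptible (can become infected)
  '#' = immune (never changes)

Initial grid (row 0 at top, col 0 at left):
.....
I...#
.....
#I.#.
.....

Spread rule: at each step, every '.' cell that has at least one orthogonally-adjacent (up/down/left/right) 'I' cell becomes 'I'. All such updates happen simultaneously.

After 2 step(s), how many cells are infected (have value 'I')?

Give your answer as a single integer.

Step 0 (initial): 2 infected
Step 1: +6 new -> 8 infected
Step 2: +5 new -> 13 infected

Answer: 13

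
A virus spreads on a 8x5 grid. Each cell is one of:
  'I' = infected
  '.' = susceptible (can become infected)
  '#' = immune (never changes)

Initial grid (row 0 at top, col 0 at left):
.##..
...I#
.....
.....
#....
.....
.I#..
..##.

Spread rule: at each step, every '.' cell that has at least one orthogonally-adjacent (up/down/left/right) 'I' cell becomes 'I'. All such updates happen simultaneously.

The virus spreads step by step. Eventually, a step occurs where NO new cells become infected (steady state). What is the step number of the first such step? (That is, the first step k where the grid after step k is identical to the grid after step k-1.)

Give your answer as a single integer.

Step 0 (initial): 2 infected
Step 1: +6 new -> 8 infected
Step 2: +9 new -> 17 infected
Step 3: +8 new -> 25 infected
Step 4: +6 new -> 31 infected
Step 5: +1 new -> 32 infected
Step 6: +1 new -> 33 infected
Step 7: +0 new -> 33 infected

Answer: 7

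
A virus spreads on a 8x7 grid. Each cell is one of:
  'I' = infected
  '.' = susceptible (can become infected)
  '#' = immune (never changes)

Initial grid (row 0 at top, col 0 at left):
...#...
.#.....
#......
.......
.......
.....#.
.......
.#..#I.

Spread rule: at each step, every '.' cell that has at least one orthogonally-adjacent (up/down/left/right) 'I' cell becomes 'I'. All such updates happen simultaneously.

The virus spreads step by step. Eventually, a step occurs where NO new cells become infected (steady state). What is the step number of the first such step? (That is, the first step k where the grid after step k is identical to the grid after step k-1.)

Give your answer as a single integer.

Step 0 (initial): 1 infected
Step 1: +2 new -> 3 infected
Step 2: +2 new -> 5 infected
Step 3: +3 new -> 8 infected
Step 4: +5 new -> 13 infected
Step 5: +7 new -> 20 infected
Step 6: +7 new -> 27 infected
Step 7: +8 new -> 35 infected
Step 8: +7 new -> 42 infected
Step 9: +4 new -> 46 infected
Step 10: +1 new -> 47 infected
Step 11: +1 new -> 48 infected
Step 12: +1 new -> 49 infected
Step 13: +1 new -> 50 infected
Step 14: +0 new -> 50 infected

Answer: 14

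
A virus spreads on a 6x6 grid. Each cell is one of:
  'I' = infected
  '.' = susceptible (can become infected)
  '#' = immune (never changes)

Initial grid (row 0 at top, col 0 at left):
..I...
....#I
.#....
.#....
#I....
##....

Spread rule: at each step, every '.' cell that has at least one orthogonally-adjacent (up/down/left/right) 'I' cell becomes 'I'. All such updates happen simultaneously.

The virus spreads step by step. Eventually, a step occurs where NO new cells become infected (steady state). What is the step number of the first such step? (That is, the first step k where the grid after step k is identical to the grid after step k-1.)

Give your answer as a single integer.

Answer: 6

Derivation:
Step 0 (initial): 3 infected
Step 1: +6 new -> 9 infected
Step 2: +10 new -> 19 infected
Step 3: +7 new -> 26 infected
Step 4: +3 new -> 29 infected
Step 5: +1 new -> 30 infected
Step 6: +0 new -> 30 infected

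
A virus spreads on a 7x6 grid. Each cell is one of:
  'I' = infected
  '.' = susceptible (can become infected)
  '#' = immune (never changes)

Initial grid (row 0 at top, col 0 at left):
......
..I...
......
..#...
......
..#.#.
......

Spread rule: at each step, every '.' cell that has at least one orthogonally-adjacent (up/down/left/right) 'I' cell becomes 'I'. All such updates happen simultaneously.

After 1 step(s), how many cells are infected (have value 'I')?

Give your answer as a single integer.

Answer: 5

Derivation:
Step 0 (initial): 1 infected
Step 1: +4 new -> 5 infected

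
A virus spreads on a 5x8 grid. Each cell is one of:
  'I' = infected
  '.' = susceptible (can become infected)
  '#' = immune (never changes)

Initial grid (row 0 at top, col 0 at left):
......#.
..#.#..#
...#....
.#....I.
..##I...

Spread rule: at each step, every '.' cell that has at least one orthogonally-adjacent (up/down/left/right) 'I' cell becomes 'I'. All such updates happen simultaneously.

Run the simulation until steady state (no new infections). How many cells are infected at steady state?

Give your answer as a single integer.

Answer: 31

Derivation:
Step 0 (initial): 2 infected
Step 1: +6 new -> 8 infected
Step 2: +6 new -> 14 infected
Step 3: +2 new -> 16 infected
Step 4: +2 new -> 18 infected
Step 5: +2 new -> 20 infected
Step 6: +3 new -> 23 infected
Step 7: +5 new -> 28 infected
Step 8: +2 new -> 30 infected
Step 9: +1 new -> 31 infected
Step 10: +0 new -> 31 infected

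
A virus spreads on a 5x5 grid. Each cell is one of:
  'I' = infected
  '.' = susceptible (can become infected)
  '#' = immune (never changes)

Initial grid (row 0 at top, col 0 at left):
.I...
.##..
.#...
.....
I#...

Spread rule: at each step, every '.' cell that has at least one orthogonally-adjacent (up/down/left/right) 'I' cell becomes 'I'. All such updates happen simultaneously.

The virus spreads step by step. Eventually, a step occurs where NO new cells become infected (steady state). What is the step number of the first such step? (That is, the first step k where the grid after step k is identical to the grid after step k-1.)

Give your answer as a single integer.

Step 0 (initial): 2 infected
Step 1: +3 new -> 5 infected
Step 2: +4 new -> 9 infected
Step 3: +3 new -> 12 infected
Step 4: +5 new -> 17 infected
Step 5: +3 new -> 20 infected
Step 6: +1 new -> 21 infected
Step 7: +0 new -> 21 infected

Answer: 7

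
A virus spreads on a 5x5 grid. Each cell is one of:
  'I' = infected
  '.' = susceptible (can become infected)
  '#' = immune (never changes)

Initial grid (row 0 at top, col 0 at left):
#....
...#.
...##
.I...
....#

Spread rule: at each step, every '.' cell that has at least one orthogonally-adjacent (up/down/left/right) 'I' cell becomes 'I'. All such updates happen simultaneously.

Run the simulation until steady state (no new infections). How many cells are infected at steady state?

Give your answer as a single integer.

Answer: 20

Derivation:
Step 0 (initial): 1 infected
Step 1: +4 new -> 5 infected
Step 2: +6 new -> 11 infected
Step 3: +5 new -> 16 infected
Step 4: +1 new -> 17 infected
Step 5: +1 new -> 18 infected
Step 6: +1 new -> 19 infected
Step 7: +1 new -> 20 infected
Step 8: +0 new -> 20 infected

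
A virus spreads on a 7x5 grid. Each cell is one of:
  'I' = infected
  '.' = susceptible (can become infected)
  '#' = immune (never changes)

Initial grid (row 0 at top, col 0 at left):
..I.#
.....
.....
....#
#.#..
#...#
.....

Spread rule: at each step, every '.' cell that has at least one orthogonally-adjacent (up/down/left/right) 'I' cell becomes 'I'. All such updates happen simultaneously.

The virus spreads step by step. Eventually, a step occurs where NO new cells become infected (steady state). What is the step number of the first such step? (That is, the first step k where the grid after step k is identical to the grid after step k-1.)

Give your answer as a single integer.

Step 0 (initial): 1 infected
Step 1: +3 new -> 4 infected
Step 2: +4 new -> 8 infected
Step 3: +5 new -> 13 infected
Step 4: +4 new -> 17 infected
Step 5: +3 new -> 20 infected
Step 6: +3 new -> 23 infected
Step 7: +3 new -> 26 infected
Step 8: +3 new -> 29 infected
Step 9: +0 new -> 29 infected

Answer: 9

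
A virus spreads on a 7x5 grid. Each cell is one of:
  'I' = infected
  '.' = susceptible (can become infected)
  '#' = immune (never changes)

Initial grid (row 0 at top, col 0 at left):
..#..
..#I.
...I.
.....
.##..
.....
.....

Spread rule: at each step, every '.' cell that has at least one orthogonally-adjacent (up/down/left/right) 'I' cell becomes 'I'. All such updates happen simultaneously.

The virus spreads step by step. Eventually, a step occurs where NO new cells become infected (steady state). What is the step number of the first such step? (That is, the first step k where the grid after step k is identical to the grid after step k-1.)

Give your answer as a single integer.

Answer: 8

Derivation:
Step 0 (initial): 2 infected
Step 1: +5 new -> 7 infected
Step 2: +5 new -> 12 infected
Step 3: +5 new -> 17 infected
Step 4: +6 new -> 23 infected
Step 5: +5 new -> 28 infected
Step 6: +2 new -> 30 infected
Step 7: +1 new -> 31 infected
Step 8: +0 new -> 31 infected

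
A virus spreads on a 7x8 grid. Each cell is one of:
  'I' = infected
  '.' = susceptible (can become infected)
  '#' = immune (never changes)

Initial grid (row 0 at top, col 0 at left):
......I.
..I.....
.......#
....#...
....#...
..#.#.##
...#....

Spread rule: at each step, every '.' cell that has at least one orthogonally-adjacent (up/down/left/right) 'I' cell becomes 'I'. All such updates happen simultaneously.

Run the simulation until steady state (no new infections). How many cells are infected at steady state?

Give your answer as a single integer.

Answer: 48

Derivation:
Step 0 (initial): 2 infected
Step 1: +7 new -> 9 infected
Step 2: +11 new -> 20 infected
Step 3: +8 new -> 28 infected
Step 4: +6 new -> 34 infected
Step 5: +5 new -> 39 infected
Step 6: +3 new -> 42 infected
Step 7: +3 new -> 45 infected
Step 8: +2 new -> 47 infected
Step 9: +1 new -> 48 infected
Step 10: +0 new -> 48 infected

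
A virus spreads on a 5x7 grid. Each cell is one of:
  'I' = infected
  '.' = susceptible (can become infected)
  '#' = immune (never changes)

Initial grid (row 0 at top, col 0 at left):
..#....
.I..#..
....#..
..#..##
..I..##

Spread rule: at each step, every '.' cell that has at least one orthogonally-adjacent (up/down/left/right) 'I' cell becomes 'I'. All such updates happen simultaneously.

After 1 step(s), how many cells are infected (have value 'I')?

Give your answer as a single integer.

Step 0 (initial): 2 infected
Step 1: +6 new -> 8 infected

Answer: 8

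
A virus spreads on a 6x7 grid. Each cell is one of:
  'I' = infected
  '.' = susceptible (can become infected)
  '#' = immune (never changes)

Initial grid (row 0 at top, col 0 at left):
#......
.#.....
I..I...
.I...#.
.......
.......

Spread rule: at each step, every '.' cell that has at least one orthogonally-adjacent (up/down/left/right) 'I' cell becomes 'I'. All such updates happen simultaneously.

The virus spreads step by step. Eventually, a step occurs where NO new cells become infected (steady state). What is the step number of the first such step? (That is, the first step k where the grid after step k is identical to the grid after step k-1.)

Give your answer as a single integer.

Step 0 (initial): 3 infected
Step 1: +9 new -> 12 infected
Step 2: +9 new -> 21 infected
Step 3: +8 new -> 29 infected
Step 4: +6 new -> 35 infected
Step 5: +3 new -> 38 infected
Step 6: +1 new -> 39 infected
Step 7: +0 new -> 39 infected

Answer: 7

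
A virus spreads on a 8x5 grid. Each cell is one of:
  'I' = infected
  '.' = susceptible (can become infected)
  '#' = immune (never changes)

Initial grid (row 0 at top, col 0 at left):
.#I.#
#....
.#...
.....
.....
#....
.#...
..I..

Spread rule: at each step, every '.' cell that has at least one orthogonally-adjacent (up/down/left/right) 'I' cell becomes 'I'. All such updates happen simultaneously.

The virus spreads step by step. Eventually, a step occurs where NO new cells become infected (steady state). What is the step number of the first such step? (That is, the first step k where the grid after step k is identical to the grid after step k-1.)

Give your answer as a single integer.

Answer: 7

Derivation:
Step 0 (initial): 2 infected
Step 1: +5 new -> 7 infected
Step 2: +7 new -> 14 infected
Step 3: +8 new -> 22 infected
Step 4: +6 new -> 28 infected
Step 5: +4 new -> 32 infected
Step 6: +1 new -> 33 infected
Step 7: +0 new -> 33 infected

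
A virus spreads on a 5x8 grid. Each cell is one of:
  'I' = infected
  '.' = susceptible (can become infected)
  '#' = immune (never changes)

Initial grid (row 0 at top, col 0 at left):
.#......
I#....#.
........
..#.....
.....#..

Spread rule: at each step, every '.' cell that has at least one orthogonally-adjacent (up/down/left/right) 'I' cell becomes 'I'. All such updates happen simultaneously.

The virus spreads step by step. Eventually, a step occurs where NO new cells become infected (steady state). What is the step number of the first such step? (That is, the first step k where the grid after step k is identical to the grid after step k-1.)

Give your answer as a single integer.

Step 0 (initial): 1 infected
Step 1: +2 new -> 3 infected
Step 2: +2 new -> 5 infected
Step 3: +3 new -> 8 infected
Step 4: +3 new -> 11 infected
Step 5: +5 new -> 16 infected
Step 6: +5 new -> 21 infected
Step 7: +5 new -> 26 infected
Step 8: +3 new -> 29 infected
Step 9: +4 new -> 33 infected
Step 10: +2 new -> 35 infected
Step 11: +0 new -> 35 infected

Answer: 11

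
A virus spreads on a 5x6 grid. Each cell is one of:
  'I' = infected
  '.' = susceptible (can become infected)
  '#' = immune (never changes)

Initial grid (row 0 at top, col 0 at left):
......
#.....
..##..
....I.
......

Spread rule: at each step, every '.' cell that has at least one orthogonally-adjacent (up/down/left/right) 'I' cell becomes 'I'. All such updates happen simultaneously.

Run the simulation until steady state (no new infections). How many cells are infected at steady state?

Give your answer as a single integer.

Answer: 27

Derivation:
Step 0 (initial): 1 infected
Step 1: +4 new -> 5 infected
Step 2: +5 new -> 10 infected
Step 3: +5 new -> 15 infected
Step 4: +6 new -> 21 infected
Step 5: +4 new -> 25 infected
Step 6: +1 new -> 26 infected
Step 7: +1 new -> 27 infected
Step 8: +0 new -> 27 infected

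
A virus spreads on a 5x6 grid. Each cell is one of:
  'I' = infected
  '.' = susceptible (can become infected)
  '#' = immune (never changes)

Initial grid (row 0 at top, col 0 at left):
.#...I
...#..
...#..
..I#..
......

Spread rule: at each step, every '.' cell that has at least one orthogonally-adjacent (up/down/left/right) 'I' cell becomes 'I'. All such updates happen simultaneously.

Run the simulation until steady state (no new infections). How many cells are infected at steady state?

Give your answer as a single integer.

Step 0 (initial): 2 infected
Step 1: +5 new -> 7 infected
Step 2: +8 new -> 15 infected
Step 3: +7 new -> 22 infected
Step 4: +3 new -> 25 infected
Step 5: +1 new -> 26 infected
Step 6: +0 new -> 26 infected

Answer: 26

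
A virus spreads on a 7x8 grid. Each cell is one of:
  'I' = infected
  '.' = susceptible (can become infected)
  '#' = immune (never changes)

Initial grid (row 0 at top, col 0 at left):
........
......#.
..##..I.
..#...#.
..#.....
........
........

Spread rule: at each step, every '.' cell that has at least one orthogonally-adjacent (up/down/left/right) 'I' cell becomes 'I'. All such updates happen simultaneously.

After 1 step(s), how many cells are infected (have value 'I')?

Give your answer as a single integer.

Step 0 (initial): 1 infected
Step 1: +2 new -> 3 infected

Answer: 3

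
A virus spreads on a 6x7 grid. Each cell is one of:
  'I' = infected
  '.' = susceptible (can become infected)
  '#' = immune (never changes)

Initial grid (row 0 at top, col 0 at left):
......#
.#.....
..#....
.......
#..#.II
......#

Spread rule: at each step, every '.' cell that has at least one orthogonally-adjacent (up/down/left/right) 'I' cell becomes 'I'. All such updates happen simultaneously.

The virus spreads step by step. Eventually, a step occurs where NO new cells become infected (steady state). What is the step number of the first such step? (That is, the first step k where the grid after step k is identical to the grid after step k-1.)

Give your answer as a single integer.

Step 0 (initial): 2 infected
Step 1: +4 new -> 6 infected
Step 2: +4 new -> 10 infected
Step 3: +5 new -> 15 infected
Step 4: +5 new -> 20 infected
Step 5: +5 new -> 25 infected
Step 6: +6 new -> 31 infected
Step 7: +2 new -> 33 infected
Step 8: +2 new -> 35 infected
Step 9: +1 new -> 36 infected
Step 10: +0 new -> 36 infected

Answer: 10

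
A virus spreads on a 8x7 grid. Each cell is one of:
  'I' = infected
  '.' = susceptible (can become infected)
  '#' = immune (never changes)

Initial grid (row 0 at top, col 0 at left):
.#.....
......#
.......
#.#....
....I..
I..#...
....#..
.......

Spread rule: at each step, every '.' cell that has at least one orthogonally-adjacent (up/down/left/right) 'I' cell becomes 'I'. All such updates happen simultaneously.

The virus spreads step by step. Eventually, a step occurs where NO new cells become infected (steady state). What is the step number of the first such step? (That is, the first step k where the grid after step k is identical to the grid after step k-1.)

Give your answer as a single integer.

Answer: 8

Derivation:
Step 0 (initial): 2 infected
Step 1: +7 new -> 9 infected
Step 2: +10 new -> 19 infected
Step 3: +9 new -> 28 infected
Step 4: +10 new -> 38 infected
Step 5: +8 new -> 46 infected
Step 6: +3 new -> 49 infected
Step 7: +1 new -> 50 infected
Step 8: +0 new -> 50 infected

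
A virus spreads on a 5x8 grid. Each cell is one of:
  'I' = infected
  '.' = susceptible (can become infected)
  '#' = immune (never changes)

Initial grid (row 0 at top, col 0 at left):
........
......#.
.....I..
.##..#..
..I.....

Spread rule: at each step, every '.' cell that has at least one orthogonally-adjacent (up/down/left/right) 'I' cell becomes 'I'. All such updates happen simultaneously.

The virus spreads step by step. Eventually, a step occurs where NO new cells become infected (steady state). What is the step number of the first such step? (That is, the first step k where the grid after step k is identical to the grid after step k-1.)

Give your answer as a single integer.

Answer: 7

Derivation:
Step 0 (initial): 2 infected
Step 1: +5 new -> 7 infected
Step 2: +9 new -> 16 infected
Step 3: +9 new -> 25 infected
Step 4: +6 new -> 31 infected
Step 5: +3 new -> 34 infected
Step 6: +2 new -> 36 infected
Step 7: +0 new -> 36 infected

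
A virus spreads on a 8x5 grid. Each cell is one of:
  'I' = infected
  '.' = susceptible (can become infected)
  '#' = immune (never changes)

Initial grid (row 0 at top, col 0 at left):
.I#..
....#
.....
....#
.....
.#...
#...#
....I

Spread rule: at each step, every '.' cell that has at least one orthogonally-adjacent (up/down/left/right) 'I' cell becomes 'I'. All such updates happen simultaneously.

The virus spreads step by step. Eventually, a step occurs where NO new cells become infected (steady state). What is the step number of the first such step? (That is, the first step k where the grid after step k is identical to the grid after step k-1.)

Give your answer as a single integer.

Answer: 7

Derivation:
Step 0 (initial): 2 infected
Step 1: +3 new -> 5 infected
Step 2: +5 new -> 10 infected
Step 3: +7 new -> 17 infected
Step 4: +10 new -> 27 infected
Step 5: +6 new -> 33 infected
Step 6: +1 new -> 34 infected
Step 7: +0 new -> 34 infected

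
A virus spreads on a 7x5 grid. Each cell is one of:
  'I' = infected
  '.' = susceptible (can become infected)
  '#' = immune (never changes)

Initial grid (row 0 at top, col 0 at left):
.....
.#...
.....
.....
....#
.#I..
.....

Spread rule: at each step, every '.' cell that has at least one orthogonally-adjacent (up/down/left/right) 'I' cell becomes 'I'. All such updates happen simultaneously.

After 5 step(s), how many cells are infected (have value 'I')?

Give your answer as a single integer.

Answer: 26

Derivation:
Step 0 (initial): 1 infected
Step 1: +3 new -> 4 infected
Step 2: +6 new -> 10 infected
Step 3: +6 new -> 16 infected
Step 4: +6 new -> 22 infected
Step 5: +4 new -> 26 infected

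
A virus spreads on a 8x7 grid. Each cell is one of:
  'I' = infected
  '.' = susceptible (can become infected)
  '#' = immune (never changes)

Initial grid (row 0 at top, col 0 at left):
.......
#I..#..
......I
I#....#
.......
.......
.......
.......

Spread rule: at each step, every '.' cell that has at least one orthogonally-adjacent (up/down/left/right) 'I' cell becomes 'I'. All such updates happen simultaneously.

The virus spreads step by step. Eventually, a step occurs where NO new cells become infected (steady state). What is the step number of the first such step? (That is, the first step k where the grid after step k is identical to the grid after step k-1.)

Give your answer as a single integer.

Step 0 (initial): 3 infected
Step 1: +7 new -> 10 infected
Step 2: +10 new -> 20 infected
Step 3: +9 new -> 29 infected
Step 4: +9 new -> 38 infected
Step 5: +6 new -> 44 infected
Step 6: +5 new -> 49 infected
Step 7: +3 new -> 52 infected
Step 8: +0 new -> 52 infected

Answer: 8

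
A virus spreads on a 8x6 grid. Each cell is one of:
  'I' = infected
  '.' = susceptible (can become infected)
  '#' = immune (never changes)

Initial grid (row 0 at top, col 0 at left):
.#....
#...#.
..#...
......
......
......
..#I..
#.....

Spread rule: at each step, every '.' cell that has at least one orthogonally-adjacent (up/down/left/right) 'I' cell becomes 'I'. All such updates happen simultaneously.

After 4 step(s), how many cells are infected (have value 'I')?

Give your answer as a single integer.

Step 0 (initial): 1 infected
Step 1: +3 new -> 4 infected
Step 2: +6 new -> 10 infected
Step 3: +7 new -> 17 infected
Step 4: +7 new -> 24 infected

Answer: 24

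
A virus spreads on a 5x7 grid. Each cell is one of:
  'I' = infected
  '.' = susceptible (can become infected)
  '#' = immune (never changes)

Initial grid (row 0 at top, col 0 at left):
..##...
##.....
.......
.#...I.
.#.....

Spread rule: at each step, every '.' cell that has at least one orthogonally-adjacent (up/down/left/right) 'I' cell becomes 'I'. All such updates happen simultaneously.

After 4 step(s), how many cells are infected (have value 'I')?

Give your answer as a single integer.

Answer: 22

Derivation:
Step 0 (initial): 1 infected
Step 1: +4 new -> 5 infected
Step 2: +6 new -> 11 infected
Step 3: +6 new -> 17 infected
Step 4: +5 new -> 22 infected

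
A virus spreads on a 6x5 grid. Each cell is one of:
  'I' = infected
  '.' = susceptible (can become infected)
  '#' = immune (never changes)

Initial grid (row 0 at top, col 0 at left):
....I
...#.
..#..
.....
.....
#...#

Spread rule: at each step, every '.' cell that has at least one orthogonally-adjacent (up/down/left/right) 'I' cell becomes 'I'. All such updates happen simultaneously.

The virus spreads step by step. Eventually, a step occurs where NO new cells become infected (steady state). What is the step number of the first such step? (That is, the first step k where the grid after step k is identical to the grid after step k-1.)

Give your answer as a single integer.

Step 0 (initial): 1 infected
Step 1: +2 new -> 3 infected
Step 2: +2 new -> 5 infected
Step 3: +4 new -> 9 infected
Step 4: +4 new -> 13 infected
Step 5: +4 new -> 17 infected
Step 6: +4 new -> 21 infected
Step 7: +3 new -> 24 infected
Step 8: +2 new -> 26 infected
Step 9: +0 new -> 26 infected

Answer: 9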